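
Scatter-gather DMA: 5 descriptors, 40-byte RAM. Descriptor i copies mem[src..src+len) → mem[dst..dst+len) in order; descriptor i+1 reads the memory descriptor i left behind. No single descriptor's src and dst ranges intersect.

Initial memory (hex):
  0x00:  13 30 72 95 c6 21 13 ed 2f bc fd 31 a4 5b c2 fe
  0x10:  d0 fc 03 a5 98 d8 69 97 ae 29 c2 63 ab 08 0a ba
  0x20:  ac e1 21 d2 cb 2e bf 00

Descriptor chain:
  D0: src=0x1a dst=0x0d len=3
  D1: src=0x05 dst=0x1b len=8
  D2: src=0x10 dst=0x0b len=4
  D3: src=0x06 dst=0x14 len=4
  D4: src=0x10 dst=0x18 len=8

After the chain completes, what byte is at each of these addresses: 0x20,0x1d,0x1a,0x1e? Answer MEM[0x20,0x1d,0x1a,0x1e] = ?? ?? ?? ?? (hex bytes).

MEM[0x20,0x1d,0x1a,0x1e] = fd ed 03 2f

  after D0: wrote 3B at 0x0d = c263ab
  after D1: wrote 8B at 0x1b = 2113ed2fbcfd31a4
  after D2: wrote 4B at 0x0b = d0fc03a5
  after D3: wrote 4B at 0x14 = 13ed2fbc
  after D4: wrote 8B at 0x18 = d0fc03a513ed2fbc
query mem[0x20]=0xfd, mem[0x1d]=0xed, mem[0x1a]=0x03, mem[0x1e]=0x2f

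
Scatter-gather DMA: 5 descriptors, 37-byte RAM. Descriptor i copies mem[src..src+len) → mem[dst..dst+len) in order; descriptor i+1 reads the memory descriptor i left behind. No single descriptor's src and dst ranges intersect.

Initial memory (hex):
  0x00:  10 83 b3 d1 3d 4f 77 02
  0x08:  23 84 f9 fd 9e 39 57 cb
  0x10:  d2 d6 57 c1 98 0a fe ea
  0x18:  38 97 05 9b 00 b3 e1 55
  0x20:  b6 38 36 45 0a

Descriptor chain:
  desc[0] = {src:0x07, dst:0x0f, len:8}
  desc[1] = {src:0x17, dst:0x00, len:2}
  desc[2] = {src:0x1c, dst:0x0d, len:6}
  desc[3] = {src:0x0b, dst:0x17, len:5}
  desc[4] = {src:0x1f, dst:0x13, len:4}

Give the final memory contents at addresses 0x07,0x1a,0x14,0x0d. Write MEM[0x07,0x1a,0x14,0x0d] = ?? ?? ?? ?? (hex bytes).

#0 dst[0x0f+8] := {0x02,0x23,0x84,0xf9,0xfd,0x9e,0x39,0x57}
#1 dst[0x00+2] := {0xea,0x38}
#2 dst[0x0d+6] := {0x00,0xb3,0xe1,0x55,0xb6,0x38}
#3 dst[0x17+5] := {0xfd,0x9e,0x00,0xb3,0xe1}
#4 dst[0x13+4] := {0x55,0xb6,0x38,0x36}
query mem[0x07]=0x02, mem[0x1a]=0xb3, mem[0x14]=0xb6, mem[0x0d]=0x00

MEM[0x07,0x1a,0x14,0x0d] = 02 b3 b6 00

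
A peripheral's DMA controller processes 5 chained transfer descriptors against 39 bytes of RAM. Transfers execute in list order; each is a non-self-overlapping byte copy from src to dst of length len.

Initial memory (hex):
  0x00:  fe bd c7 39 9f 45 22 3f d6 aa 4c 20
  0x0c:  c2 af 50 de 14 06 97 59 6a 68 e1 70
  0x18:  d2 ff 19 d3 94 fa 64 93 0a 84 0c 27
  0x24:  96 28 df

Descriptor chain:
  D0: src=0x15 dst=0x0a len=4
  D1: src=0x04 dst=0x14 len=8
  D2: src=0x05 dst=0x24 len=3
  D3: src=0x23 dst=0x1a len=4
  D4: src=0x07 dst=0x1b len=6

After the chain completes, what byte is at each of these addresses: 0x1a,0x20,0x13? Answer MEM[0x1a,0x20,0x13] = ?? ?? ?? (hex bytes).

MEM[0x1a,0x20,0x13] = 27 70 59

D0: mem[0x0a..0x0d] <- [68 e1 70 d2]
D1: mem[0x14..0x1b] <- [9f 45 22 3f d6 aa 68 e1]
D2: mem[0x24..0x26] <- [45 22 3f]
D3: mem[0x1a..0x1d] <- [27 45 22 3f]
D4: mem[0x1b..0x20] <- [3f d6 aa 68 e1 70]
query mem[0x1a]=0x27, mem[0x20]=0x70, mem[0x13]=0x59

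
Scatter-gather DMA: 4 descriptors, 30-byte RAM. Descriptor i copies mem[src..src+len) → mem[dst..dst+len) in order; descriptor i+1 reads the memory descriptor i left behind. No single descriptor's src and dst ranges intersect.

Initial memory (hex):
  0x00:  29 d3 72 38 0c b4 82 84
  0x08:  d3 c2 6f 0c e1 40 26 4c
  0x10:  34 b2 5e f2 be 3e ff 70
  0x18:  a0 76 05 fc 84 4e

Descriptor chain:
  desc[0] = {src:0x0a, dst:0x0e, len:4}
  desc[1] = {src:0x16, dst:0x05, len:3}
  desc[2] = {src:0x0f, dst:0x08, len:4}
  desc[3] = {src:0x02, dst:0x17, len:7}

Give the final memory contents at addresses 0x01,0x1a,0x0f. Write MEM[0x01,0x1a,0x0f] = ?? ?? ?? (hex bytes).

MEM[0x01,0x1a,0x0f] = d3 ff 0c

[0] 0x0a->0x0e len=4 : 6f 0c e1 40
[1] 0x16->0x05 len=3 : ff 70 a0
[2] 0x0f->0x08 len=4 : 0c e1 40 5e
[3] 0x02->0x17 len=7 : 72 38 0c ff 70 a0 0c
query mem[0x01]=0xd3, mem[0x1a]=0xff, mem[0x0f]=0x0c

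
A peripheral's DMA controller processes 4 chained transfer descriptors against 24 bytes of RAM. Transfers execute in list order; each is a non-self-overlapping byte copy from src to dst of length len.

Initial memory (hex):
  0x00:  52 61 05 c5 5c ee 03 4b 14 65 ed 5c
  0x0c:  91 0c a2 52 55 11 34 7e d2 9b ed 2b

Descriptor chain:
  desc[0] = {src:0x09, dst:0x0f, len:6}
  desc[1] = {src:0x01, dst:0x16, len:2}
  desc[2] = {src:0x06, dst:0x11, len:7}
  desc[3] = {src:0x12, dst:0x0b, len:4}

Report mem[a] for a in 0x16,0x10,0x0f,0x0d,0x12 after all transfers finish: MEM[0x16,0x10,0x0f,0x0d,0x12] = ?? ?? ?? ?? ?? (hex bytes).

MEM[0x16,0x10,0x0f,0x0d,0x12] = 5c ed 65 65 4b

D0: mem[0x0f..0x14] <- [65 ed 5c 91 0c a2]
D1: mem[0x16..0x17] <- [61 05]
D2: mem[0x11..0x17] <- [03 4b 14 65 ed 5c 91]
D3: mem[0x0b..0x0e] <- [4b 14 65 ed]
query mem[0x16]=0x5c, mem[0x10]=0xed, mem[0x0f]=0x65, mem[0x0d]=0x65, mem[0x12]=0x4b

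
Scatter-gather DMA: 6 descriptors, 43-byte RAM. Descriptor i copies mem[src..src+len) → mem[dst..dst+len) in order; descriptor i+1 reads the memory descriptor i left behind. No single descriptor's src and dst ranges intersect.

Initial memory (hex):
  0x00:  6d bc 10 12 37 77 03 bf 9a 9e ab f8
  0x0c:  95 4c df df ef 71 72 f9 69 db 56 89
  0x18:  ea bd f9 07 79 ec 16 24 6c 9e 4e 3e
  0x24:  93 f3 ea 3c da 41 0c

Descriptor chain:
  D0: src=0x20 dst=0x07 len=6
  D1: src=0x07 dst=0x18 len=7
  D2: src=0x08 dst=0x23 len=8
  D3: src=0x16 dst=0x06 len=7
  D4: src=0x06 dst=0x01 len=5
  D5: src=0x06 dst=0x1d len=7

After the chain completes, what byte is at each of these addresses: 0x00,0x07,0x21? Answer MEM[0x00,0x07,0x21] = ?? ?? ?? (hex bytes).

MEM[0x00,0x07,0x21] = 6d 89 4e

#0 dst[0x07+6] := {0x6c,0x9e,0x4e,0x3e,0x93,0xf3}
#1 dst[0x18+7] := {0x6c,0x9e,0x4e,0x3e,0x93,0xf3,0x4c}
#2 dst[0x23+8] := {0x9e,0x4e,0x3e,0x93,0xf3,0x4c,0xdf,0xdf}
#3 dst[0x06+7] := {0x56,0x89,0x6c,0x9e,0x4e,0x3e,0x93}
#4 dst[0x01+5] := {0x56,0x89,0x6c,0x9e,0x4e}
#5 dst[0x1d+7] := {0x56,0x89,0x6c,0x9e,0x4e,0x3e,0x93}
query mem[0x00]=0x6d, mem[0x07]=0x89, mem[0x21]=0x4e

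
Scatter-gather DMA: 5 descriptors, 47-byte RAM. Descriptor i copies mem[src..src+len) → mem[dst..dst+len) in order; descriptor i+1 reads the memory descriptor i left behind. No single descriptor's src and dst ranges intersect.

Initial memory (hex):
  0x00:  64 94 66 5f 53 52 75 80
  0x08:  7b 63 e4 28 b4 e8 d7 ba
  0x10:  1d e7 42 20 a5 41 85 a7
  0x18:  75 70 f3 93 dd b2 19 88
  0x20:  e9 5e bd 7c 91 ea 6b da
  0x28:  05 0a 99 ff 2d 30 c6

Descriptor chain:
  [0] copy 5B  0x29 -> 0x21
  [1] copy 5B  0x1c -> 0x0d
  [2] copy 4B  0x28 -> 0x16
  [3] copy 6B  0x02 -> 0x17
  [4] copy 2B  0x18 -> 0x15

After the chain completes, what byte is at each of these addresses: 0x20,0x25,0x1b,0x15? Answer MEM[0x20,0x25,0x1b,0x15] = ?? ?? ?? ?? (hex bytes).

[0] 0x29->0x21 len=5 : 0a 99 ff 2d 30
[1] 0x1c->0x0d len=5 : dd b2 19 88 e9
[2] 0x28->0x16 len=4 : 05 0a 99 ff
[3] 0x02->0x17 len=6 : 66 5f 53 52 75 80
[4] 0x18->0x15 len=2 : 5f 53
query mem[0x20]=0xe9, mem[0x25]=0x30, mem[0x1b]=0x75, mem[0x15]=0x5f

MEM[0x20,0x25,0x1b,0x15] = e9 30 75 5f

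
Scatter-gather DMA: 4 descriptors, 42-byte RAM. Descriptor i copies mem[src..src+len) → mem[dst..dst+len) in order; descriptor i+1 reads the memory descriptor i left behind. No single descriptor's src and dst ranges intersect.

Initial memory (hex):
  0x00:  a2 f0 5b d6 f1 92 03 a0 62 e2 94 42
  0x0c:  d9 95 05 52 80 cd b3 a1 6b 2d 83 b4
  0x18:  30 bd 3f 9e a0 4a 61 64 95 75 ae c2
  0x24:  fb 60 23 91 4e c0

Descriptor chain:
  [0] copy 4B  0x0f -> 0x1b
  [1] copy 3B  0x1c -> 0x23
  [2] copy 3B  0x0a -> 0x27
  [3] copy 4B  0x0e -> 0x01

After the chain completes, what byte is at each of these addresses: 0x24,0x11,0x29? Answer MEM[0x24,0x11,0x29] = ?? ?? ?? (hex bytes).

MEM[0x24,0x11,0x29] = cd cd d9

[0] 0x0f->0x1b len=4 : 52 80 cd b3
[1] 0x1c->0x23 len=3 : 80 cd b3
[2] 0x0a->0x27 len=3 : 94 42 d9
[3] 0x0e->0x01 len=4 : 05 52 80 cd
query mem[0x24]=0xcd, mem[0x11]=0xcd, mem[0x29]=0xd9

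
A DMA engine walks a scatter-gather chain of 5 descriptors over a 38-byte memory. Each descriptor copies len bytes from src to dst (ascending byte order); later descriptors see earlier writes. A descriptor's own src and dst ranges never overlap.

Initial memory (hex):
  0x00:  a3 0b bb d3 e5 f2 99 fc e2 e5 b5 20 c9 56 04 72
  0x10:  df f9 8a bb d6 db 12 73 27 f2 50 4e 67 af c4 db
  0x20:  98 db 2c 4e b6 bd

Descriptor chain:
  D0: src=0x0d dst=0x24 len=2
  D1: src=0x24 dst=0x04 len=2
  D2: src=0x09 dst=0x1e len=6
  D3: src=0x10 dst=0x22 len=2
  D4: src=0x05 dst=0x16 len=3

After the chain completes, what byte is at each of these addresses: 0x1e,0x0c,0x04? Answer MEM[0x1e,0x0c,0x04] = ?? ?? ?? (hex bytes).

MEM[0x1e,0x0c,0x04] = e5 c9 56

[0] 0x0d->0x24 len=2 : 56 04
[1] 0x24->0x04 len=2 : 56 04
[2] 0x09->0x1e len=6 : e5 b5 20 c9 56 04
[3] 0x10->0x22 len=2 : df f9
[4] 0x05->0x16 len=3 : 04 99 fc
query mem[0x1e]=0xe5, mem[0x0c]=0xc9, mem[0x04]=0x56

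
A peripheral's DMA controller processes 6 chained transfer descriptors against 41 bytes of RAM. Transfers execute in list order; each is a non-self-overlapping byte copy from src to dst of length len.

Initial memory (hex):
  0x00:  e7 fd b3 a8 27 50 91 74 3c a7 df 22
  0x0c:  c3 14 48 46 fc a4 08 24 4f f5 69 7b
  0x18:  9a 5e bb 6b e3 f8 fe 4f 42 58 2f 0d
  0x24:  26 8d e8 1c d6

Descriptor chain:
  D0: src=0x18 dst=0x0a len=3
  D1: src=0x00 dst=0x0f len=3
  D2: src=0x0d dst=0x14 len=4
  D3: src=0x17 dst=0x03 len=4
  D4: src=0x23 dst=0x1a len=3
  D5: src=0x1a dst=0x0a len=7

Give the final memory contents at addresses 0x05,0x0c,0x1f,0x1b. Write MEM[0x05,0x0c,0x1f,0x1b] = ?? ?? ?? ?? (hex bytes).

#0 dst[0x0a+3] := {0x9a,0x5e,0xbb}
#1 dst[0x0f+3] := {0xe7,0xfd,0xb3}
#2 dst[0x14+4] := {0x14,0x48,0xe7,0xfd}
#3 dst[0x03+4] := {0xfd,0x9a,0x5e,0xbb}
#4 dst[0x1a+3] := {0x0d,0x26,0x8d}
#5 dst[0x0a+7] := {0x0d,0x26,0x8d,0xf8,0xfe,0x4f,0x42}
query mem[0x05]=0x5e, mem[0x0c]=0x8d, mem[0x1f]=0x4f, mem[0x1b]=0x26

MEM[0x05,0x0c,0x1f,0x1b] = 5e 8d 4f 26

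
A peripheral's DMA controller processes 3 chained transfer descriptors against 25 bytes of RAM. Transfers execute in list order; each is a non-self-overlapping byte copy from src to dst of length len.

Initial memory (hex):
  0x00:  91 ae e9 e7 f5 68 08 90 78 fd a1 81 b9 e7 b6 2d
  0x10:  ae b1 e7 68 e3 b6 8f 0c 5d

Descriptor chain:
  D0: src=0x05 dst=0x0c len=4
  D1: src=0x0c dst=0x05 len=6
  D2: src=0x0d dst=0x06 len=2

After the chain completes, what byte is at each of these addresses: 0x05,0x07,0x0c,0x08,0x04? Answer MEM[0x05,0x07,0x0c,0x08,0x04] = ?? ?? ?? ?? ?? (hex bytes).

MEM[0x05,0x07,0x0c,0x08,0x04] = 68 90 68 78 f5

#0 dst[0x0c+4] := {0x68,0x08,0x90,0x78}
#1 dst[0x05+6] := {0x68,0x08,0x90,0x78,0xae,0xb1}
#2 dst[0x06+2] := {0x08,0x90}
query mem[0x05]=0x68, mem[0x07]=0x90, mem[0x0c]=0x68, mem[0x08]=0x78, mem[0x04]=0xf5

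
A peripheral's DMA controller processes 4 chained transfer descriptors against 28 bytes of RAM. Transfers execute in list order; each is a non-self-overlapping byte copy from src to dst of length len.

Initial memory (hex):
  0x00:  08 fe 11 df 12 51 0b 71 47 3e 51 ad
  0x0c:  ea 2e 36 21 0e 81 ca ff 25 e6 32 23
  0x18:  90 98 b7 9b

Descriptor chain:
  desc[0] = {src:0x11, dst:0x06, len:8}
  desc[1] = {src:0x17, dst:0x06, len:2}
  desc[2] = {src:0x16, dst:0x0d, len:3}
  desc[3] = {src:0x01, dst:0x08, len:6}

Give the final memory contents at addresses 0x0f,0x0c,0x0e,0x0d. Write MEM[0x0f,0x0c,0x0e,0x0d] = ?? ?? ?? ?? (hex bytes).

D0: mem[0x06..0x0d] <- [81 ca ff 25 e6 32 23 90]
D1: mem[0x06..0x07] <- [23 90]
D2: mem[0x0d..0x0f] <- [32 23 90]
D3: mem[0x08..0x0d] <- [fe 11 df 12 51 23]
query mem[0x0f]=0x90, mem[0x0c]=0x51, mem[0x0e]=0x23, mem[0x0d]=0x23

MEM[0x0f,0x0c,0x0e,0x0d] = 90 51 23 23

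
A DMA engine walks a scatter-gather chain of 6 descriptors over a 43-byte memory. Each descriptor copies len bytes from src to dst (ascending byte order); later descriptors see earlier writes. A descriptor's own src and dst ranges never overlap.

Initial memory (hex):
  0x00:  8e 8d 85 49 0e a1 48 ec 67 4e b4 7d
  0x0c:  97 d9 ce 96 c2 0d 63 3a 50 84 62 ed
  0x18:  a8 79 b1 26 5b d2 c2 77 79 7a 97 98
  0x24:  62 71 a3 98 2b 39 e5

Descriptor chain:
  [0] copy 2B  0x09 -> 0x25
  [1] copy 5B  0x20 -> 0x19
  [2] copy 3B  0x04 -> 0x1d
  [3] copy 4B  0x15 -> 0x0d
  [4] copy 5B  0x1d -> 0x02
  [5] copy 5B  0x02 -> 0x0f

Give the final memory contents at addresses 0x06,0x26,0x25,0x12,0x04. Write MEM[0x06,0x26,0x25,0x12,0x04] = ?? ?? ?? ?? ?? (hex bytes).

MEM[0x06,0x26,0x25,0x12,0x04] = 7a b4 4e 79 48

  after D0: wrote 2B at 0x25 = 4eb4
  after D1: wrote 5B at 0x19 = 797a979862
  after D2: wrote 3B at 0x1d = 0ea148
  after D3: wrote 4B at 0x0d = 8462eda8
  after D4: wrote 5B at 0x02 = 0ea148797a
  after D5: wrote 5B at 0x0f = 0ea148797a
query mem[0x06]=0x7a, mem[0x26]=0xb4, mem[0x25]=0x4e, mem[0x12]=0x79, mem[0x04]=0x48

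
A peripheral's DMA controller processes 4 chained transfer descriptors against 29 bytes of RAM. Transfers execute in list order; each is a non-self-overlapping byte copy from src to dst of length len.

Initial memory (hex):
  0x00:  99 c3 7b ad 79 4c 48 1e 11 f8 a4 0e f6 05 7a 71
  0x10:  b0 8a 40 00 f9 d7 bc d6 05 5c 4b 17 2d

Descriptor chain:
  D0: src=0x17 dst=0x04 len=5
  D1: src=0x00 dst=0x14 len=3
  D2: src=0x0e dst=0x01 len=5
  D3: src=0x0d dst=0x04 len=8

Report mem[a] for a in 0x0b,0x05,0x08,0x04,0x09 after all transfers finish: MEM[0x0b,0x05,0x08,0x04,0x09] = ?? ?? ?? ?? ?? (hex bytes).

MEM[0x0b,0x05,0x08,0x04,0x09] = 99 7a 8a 05 40

#0 dst[0x04+5] := {0xd6,0x05,0x5c,0x4b,0x17}
#1 dst[0x14+3] := {0x99,0xc3,0x7b}
#2 dst[0x01+5] := {0x7a,0x71,0xb0,0x8a,0x40}
#3 dst[0x04+8] := {0x05,0x7a,0x71,0xb0,0x8a,0x40,0x00,0x99}
query mem[0x0b]=0x99, mem[0x05]=0x7a, mem[0x08]=0x8a, mem[0x04]=0x05, mem[0x09]=0x40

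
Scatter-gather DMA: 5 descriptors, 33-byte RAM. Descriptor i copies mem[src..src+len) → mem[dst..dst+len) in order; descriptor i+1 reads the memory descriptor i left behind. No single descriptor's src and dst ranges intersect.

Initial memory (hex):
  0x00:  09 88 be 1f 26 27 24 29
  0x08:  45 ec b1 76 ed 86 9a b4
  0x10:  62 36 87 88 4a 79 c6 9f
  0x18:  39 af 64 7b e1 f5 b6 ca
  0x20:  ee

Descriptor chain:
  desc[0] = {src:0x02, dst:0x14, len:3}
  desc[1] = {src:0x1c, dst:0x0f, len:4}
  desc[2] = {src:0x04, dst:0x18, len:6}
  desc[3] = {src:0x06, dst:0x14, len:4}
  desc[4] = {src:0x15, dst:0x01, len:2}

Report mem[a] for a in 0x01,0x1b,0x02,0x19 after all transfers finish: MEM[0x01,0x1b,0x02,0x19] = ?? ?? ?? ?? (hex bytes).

MEM[0x01,0x1b,0x02,0x19] = 29 29 45 27

[0] 0x02->0x14 len=3 : be 1f 26
[1] 0x1c->0x0f len=4 : e1 f5 b6 ca
[2] 0x04->0x18 len=6 : 26 27 24 29 45 ec
[3] 0x06->0x14 len=4 : 24 29 45 ec
[4] 0x15->0x01 len=2 : 29 45
query mem[0x01]=0x29, mem[0x1b]=0x29, mem[0x02]=0x45, mem[0x19]=0x27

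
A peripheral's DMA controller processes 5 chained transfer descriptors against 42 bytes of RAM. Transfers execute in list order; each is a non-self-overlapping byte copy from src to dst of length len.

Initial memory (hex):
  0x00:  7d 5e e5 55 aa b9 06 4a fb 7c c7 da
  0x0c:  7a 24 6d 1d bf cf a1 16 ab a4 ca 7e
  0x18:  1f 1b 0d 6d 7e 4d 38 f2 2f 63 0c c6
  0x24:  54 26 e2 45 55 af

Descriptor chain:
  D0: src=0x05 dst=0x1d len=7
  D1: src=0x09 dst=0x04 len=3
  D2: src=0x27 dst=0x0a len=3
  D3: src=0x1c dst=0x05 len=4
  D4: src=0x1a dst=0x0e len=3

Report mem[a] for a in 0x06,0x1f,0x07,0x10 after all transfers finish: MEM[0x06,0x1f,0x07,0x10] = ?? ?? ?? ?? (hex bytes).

[0] 0x05->0x1d len=7 : b9 06 4a fb 7c c7 da
[1] 0x09->0x04 len=3 : 7c c7 da
[2] 0x27->0x0a len=3 : 45 55 af
[3] 0x1c->0x05 len=4 : 7e b9 06 4a
[4] 0x1a->0x0e len=3 : 0d 6d 7e
query mem[0x06]=0xb9, mem[0x1f]=0x4a, mem[0x07]=0x06, mem[0x10]=0x7e

MEM[0x06,0x1f,0x07,0x10] = b9 4a 06 7e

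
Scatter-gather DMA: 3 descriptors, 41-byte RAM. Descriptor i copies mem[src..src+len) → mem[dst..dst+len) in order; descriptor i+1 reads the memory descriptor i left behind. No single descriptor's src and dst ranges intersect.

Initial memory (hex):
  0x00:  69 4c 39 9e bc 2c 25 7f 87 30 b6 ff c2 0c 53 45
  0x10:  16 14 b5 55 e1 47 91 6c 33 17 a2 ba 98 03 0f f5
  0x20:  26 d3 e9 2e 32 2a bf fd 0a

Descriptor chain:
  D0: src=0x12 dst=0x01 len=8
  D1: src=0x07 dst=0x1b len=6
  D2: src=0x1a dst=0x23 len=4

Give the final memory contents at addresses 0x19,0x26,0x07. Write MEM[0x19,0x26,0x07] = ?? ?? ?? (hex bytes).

  after D0: wrote 8B at 0x01 = b555e147916c3317
  after D1: wrote 6B at 0x1b = 331730b6ffc2
  after D2: wrote 4B at 0x23 = a2331730
query mem[0x19]=0x17, mem[0x26]=0x30, mem[0x07]=0x33

MEM[0x19,0x26,0x07] = 17 30 33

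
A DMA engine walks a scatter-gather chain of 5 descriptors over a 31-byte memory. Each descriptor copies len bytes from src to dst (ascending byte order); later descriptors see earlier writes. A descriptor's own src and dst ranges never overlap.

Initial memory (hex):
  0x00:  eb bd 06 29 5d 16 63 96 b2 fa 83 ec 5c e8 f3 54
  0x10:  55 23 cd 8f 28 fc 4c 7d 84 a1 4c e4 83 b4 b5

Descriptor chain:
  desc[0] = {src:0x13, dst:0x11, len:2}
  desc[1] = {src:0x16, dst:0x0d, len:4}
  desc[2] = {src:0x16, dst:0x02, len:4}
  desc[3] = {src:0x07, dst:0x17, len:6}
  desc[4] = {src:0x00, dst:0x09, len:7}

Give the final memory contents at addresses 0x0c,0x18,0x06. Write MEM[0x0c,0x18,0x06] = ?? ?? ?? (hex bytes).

MEM[0x0c,0x18,0x06] = 7d b2 63

#0 dst[0x11+2] := {0x8f,0x28}
#1 dst[0x0d+4] := {0x4c,0x7d,0x84,0xa1}
#2 dst[0x02+4] := {0x4c,0x7d,0x84,0xa1}
#3 dst[0x17+6] := {0x96,0xb2,0xfa,0x83,0xec,0x5c}
#4 dst[0x09+7] := {0xeb,0xbd,0x4c,0x7d,0x84,0xa1,0x63}
query mem[0x0c]=0x7d, mem[0x18]=0xb2, mem[0x06]=0x63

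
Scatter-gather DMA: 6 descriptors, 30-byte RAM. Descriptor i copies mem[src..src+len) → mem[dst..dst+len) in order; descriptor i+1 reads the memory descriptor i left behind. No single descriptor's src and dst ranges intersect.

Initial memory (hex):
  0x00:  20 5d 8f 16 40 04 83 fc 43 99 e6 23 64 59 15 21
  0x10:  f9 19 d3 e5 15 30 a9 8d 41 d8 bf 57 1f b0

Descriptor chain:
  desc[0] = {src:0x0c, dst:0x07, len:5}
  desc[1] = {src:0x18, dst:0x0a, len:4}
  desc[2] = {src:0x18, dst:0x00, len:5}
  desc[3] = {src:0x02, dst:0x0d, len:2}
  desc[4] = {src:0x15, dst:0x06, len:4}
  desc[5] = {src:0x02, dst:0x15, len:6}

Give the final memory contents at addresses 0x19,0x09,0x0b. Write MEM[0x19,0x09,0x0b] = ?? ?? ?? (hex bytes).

MEM[0x19,0x09,0x0b] = 30 41 d8

#0 dst[0x07+5] := {0x64,0x59,0x15,0x21,0xf9}
#1 dst[0x0a+4] := {0x41,0xd8,0xbf,0x57}
#2 dst[0x00+5] := {0x41,0xd8,0xbf,0x57,0x1f}
#3 dst[0x0d+2] := {0xbf,0x57}
#4 dst[0x06+4] := {0x30,0xa9,0x8d,0x41}
#5 dst[0x15+6] := {0xbf,0x57,0x1f,0x04,0x30,0xa9}
query mem[0x19]=0x30, mem[0x09]=0x41, mem[0x0b]=0xd8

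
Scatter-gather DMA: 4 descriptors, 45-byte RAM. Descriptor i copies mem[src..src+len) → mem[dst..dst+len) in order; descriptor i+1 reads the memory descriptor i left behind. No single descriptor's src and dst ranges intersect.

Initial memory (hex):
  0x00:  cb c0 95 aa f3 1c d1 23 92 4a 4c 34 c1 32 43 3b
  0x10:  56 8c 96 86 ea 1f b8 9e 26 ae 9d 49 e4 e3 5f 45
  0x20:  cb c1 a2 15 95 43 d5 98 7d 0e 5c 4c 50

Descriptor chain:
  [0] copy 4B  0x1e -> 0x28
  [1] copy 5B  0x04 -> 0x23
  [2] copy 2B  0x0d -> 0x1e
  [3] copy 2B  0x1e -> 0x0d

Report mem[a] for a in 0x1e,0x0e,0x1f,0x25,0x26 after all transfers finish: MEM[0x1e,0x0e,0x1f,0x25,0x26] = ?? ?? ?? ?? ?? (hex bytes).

[0] 0x1e->0x28 len=4 : 5f 45 cb c1
[1] 0x04->0x23 len=5 : f3 1c d1 23 92
[2] 0x0d->0x1e len=2 : 32 43
[3] 0x1e->0x0d len=2 : 32 43
query mem[0x1e]=0x32, mem[0x0e]=0x43, mem[0x1f]=0x43, mem[0x25]=0xd1, mem[0x26]=0x23

MEM[0x1e,0x0e,0x1f,0x25,0x26] = 32 43 43 d1 23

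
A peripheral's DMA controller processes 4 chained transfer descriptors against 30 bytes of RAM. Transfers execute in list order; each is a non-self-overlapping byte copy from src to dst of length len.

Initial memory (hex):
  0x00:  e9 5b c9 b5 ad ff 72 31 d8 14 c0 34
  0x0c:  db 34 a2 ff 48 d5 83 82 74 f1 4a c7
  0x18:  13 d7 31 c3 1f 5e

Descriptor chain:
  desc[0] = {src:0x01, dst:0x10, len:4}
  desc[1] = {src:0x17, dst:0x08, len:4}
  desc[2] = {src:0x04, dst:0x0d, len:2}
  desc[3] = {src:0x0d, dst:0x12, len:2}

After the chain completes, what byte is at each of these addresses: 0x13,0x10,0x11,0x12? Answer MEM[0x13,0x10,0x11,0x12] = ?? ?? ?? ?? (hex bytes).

  after D0: wrote 4B at 0x10 = 5bc9b5ad
  after D1: wrote 4B at 0x08 = c713d731
  after D2: wrote 2B at 0x0d = adff
  after D3: wrote 2B at 0x12 = adff
query mem[0x13]=0xff, mem[0x10]=0x5b, mem[0x11]=0xc9, mem[0x12]=0xad

MEM[0x13,0x10,0x11,0x12] = ff 5b c9 ad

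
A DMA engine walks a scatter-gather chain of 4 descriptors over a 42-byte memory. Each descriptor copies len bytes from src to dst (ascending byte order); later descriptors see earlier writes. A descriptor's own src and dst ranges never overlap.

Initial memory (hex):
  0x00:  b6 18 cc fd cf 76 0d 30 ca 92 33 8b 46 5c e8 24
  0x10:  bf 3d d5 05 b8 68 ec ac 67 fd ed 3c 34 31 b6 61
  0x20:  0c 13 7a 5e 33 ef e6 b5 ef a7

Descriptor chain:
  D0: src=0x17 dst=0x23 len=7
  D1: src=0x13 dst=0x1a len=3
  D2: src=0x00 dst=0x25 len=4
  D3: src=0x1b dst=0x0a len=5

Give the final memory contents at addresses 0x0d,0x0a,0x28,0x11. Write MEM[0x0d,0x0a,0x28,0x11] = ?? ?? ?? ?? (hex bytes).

  after D0: wrote 7B at 0x23 = ac67fded3c3431
  after D1: wrote 3B at 0x1a = 05b868
  after D2: wrote 4B at 0x25 = b618ccfd
  after D3: wrote 5B at 0x0a = b86831b661
query mem[0x0d]=0xb6, mem[0x0a]=0xb8, mem[0x28]=0xfd, mem[0x11]=0x3d

MEM[0x0d,0x0a,0x28,0x11] = b6 b8 fd 3d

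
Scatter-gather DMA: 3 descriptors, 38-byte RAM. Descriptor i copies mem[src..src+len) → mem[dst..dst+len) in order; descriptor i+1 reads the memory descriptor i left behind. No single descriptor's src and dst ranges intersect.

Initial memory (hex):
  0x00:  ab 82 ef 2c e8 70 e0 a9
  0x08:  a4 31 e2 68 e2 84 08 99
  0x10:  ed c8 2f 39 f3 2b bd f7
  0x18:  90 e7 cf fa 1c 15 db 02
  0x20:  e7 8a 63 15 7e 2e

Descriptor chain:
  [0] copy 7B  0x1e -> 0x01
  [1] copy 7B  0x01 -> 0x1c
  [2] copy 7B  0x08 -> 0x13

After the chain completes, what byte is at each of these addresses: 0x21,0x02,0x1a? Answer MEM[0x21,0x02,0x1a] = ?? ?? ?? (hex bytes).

MEM[0x21,0x02,0x1a] = 15 02 cf

D0: mem[0x01..0x07] <- [db 02 e7 8a 63 15 7e]
D1: mem[0x1c..0x22] <- [db 02 e7 8a 63 15 7e]
D2: mem[0x13..0x19] <- [a4 31 e2 68 e2 84 08]
query mem[0x21]=0x15, mem[0x02]=0x02, mem[0x1a]=0xcf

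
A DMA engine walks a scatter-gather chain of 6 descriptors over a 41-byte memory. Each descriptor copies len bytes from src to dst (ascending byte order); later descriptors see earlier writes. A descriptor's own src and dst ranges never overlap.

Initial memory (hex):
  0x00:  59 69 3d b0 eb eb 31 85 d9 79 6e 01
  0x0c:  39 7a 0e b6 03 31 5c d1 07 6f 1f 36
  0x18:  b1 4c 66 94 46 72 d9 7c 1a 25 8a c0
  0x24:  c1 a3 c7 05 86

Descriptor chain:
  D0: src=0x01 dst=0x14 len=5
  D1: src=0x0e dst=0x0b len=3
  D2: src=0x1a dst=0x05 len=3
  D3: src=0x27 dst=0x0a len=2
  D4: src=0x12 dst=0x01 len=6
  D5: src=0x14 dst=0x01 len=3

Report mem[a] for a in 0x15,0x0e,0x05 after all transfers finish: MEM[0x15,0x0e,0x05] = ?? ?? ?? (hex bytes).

#0 dst[0x14+5] := {0x69,0x3d,0xb0,0xeb,0xeb}
#1 dst[0x0b+3] := {0x0e,0xb6,0x03}
#2 dst[0x05+3] := {0x66,0x94,0x46}
#3 dst[0x0a+2] := {0x05,0x86}
#4 dst[0x01+6] := {0x5c,0xd1,0x69,0x3d,0xb0,0xeb}
#5 dst[0x01+3] := {0x69,0x3d,0xb0}
query mem[0x15]=0x3d, mem[0x0e]=0x0e, mem[0x05]=0xb0

MEM[0x15,0x0e,0x05] = 3d 0e b0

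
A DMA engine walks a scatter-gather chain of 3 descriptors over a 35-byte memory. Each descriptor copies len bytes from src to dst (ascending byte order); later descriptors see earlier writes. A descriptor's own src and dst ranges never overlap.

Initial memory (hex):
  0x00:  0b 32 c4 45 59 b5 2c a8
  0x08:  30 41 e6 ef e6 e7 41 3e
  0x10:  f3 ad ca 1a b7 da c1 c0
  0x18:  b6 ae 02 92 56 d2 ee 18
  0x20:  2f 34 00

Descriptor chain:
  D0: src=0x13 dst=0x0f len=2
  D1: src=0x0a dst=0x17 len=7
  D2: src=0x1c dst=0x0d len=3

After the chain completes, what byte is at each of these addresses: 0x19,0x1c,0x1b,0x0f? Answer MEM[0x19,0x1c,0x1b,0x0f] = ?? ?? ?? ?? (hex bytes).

[0] 0x13->0x0f len=2 : 1a b7
[1] 0x0a->0x17 len=7 : e6 ef e6 e7 41 1a b7
[2] 0x1c->0x0d len=3 : 1a b7 ee
query mem[0x19]=0xe6, mem[0x1c]=0x1a, mem[0x1b]=0x41, mem[0x0f]=0xee

MEM[0x19,0x1c,0x1b,0x0f] = e6 1a 41 ee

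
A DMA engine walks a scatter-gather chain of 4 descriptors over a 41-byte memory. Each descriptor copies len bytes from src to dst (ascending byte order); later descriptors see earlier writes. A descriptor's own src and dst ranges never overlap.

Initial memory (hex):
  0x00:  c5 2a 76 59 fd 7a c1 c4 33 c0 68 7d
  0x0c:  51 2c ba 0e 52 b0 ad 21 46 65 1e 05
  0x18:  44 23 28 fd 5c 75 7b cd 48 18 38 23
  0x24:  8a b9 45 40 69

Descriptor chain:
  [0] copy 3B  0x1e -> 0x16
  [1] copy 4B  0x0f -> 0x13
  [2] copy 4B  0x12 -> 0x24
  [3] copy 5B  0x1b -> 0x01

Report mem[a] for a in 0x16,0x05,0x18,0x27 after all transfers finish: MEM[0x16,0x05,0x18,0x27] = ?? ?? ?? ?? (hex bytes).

[0] 0x1e->0x16 len=3 : 7b cd 48
[1] 0x0f->0x13 len=4 : 0e 52 b0 ad
[2] 0x12->0x24 len=4 : ad 0e 52 b0
[3] 0x1b->0x01 len=5 : fd 5c 75 7b cd
query mem[0x16]=0xad, mem[0x05]=0xcd, mem[0x18]=0x48, mem[0x27]=0xb0

MEM[0x16,0x05,0x18,0x27] = ad cd 48 b0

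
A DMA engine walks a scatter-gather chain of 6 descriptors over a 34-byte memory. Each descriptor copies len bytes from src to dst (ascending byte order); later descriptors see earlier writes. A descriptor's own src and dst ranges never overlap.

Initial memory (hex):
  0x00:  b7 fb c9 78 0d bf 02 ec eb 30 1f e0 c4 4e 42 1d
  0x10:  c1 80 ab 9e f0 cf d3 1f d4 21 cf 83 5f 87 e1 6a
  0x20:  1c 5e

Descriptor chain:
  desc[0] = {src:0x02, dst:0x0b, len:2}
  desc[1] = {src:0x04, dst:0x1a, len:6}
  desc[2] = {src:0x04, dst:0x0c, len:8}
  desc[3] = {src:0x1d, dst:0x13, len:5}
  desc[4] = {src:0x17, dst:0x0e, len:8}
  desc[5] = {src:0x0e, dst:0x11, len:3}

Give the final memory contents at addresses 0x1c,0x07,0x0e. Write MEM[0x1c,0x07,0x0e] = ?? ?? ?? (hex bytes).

MEM[0x1c,0x07,0x0e] = 02 ec 5e

#0 dst[0x0b+2] := {0xc9,0x78}
#1 dst[0x1a+6] := {0x0d,0xbf,0x02,0xec,0xeb,0x30}
#2 dst[0x0c+8] := {0x0d,0xbf,0x02,0xec,0xeb,0x30,0x1f,0xc9}
#3 dst[0x13+5] := {0xec,0xeb,0x30,0x1c,0x5e}
#4 dst[0x0e+8] := {0x5e,0xd4,0x21,0x0d,0xbf,0x02,0xec,0xeb}
#5 dst[0x11+3] := {0x5e,0xd4,0x21}
query mem[0x1c]=0x02, mem[0x07]=0xec, mem[0x0e]=0x5e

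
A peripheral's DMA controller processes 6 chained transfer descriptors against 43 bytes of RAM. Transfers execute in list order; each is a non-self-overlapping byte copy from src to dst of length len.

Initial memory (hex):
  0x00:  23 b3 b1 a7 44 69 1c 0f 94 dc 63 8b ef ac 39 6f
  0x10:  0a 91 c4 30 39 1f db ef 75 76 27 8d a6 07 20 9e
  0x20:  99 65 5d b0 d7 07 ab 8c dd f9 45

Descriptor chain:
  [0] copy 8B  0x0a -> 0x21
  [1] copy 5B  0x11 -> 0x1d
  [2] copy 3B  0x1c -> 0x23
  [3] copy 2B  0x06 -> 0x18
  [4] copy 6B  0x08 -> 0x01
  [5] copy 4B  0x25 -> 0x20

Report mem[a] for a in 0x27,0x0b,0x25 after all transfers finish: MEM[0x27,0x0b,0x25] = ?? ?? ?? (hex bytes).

D0: mem[0x21..0x28] <- [63 8b ef ac 39 6f 0a 91]
D1: mem[0x1d..0x21] <- [91 c4 30 39 1f]
D2: mem[0x23..0x25] <- [a6 91 c4]
D3: mem[0x18..0x19] <- [1c 0f]
D4: mem[0x01..0x06] <- [94 dc 63 8b ef ac]
D5: mem[0x20..0x23] <- [c4 6f 0a 91]
query mem[0x27]=0x0a, mem[0x0b]=0x8b, mem[0x25]=0xc4

MEM[0x27,0x0b,0x25] = 0a 8b c4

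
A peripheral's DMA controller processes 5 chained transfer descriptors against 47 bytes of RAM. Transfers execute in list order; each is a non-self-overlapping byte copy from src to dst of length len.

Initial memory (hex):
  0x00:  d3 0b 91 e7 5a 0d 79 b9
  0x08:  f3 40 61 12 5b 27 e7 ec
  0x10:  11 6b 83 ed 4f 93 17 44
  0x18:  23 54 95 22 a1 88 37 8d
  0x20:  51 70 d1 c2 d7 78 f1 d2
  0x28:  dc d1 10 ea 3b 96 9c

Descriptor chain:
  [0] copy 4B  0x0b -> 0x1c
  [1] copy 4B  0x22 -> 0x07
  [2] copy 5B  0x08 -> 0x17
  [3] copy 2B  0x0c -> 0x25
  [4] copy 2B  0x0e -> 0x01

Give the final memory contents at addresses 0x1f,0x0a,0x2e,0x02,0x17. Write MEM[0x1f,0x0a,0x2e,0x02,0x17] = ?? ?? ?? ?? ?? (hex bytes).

MEM[0x1f,0x0a,0x2e,0x02,0x17] = e7 78 9c ec c2

D0: mem[0x1c..0x1f] <- [12 5b 27 e7]
D1: mem[0x07..0x0a] <- [d1 c2 d7 78]
D2: mem[0x17..0x1b] <- [c2 d7 78 12 5b]
D3: mem[0x25..0x26] <- [5b 27]
D4: mem[0x01..0x02] <- [e7 ec]
query mem[0x1f]=0xe7, mem[0x0a]=0x78, mem[0x2e]=0x9c, mem[0x02]=0xec, mem[0x17]=0xc2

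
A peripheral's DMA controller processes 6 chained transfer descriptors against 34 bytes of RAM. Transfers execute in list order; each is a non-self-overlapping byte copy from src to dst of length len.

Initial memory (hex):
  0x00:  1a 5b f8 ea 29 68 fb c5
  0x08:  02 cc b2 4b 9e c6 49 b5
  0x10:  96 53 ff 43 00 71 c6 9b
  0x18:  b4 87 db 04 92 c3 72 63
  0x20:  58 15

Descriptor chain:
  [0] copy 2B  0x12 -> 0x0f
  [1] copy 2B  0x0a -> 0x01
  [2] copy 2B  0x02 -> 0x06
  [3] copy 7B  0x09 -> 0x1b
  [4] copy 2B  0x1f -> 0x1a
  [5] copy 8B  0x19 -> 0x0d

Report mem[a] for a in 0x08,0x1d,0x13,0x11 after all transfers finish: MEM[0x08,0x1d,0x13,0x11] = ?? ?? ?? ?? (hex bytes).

[0] 0x12->0x0f len=2 : ff 43
[1] 0x0a->0x01 len=2 : b2 4b
[2] 0x02->0x06 len=2 : 4b ea
[3] 0x09->0x1b len=7 : cc b2 4b 9e c6 49 ff
[4] 0x1f->0x1a len=2 : c6 49
[5] 0x19->0x0d len=8 : 87 c6 49 b2 4b 9e c6 49
query mem[0x08]=0x02, mem[0x1d]=0x4b, mem[0x13]=0xc6, mem[0x11]=0x4b

MEM[0x08,0x1d,0x13,0x11] = 02 4b c6 4b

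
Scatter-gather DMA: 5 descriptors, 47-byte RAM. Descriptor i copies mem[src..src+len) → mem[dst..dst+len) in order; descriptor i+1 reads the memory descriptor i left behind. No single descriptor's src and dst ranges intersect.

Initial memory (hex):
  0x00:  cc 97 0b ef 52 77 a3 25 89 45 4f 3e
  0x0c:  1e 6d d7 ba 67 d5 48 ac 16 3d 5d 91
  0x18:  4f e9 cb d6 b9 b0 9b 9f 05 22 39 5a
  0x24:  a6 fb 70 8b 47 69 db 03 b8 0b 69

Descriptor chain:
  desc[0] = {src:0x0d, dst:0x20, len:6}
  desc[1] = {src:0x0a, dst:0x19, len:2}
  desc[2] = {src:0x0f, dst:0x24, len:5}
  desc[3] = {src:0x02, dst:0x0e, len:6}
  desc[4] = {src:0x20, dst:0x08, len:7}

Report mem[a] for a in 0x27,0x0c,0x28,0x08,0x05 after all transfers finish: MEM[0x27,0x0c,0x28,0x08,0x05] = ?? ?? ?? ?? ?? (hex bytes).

MEM[0x27,0x0c,0x28,0x08,0x05] = 48 ba ac 6d 77

#0 dst[0x20+6] := {0x6d,0xd7,0xba,0x67,0xd5,0x48}
#1 dst[0x19+2] := {0x4f,0x3e}
#2 dst[0x24+5] := {0xba,0x67,0xd5,0x48,0xac}
#3 dst[0x0e+6] := {0x0b,0xef,0x52,0x77,0xa3,0x25}
#4 dst[0x08+7] := {0x6d,0xd7,0xba,0x67,0xba,0x67,0xd5}
query mem[0x27]=0x48, mem[0x0c]=0xba, mem[0x28]=0xac, mem[0x08]=0x6d, mem[0x05]=0x77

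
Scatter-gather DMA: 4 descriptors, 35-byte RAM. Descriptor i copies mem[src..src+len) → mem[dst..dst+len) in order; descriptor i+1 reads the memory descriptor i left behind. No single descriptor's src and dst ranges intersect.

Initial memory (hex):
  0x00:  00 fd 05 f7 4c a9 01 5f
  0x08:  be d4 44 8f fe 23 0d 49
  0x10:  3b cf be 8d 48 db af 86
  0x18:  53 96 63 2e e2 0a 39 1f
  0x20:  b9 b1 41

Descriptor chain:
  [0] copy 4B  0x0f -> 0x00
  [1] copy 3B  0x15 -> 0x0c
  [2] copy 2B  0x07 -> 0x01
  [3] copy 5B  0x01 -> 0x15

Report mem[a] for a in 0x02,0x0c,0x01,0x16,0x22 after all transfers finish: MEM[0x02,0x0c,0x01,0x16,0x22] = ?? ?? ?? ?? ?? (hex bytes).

MEM[0x02,0x0c,0x01,0x16,0x22] = be db 5f be 41

[0] 0x0f->0x00 len=4 : 49 3b cf be
[1] 0x15->0x0c len=3 : db af 86
[2] 0x07->0x01 len=2 : 5f be
[3] 0x01->0x15 len=5 : 5f be be 4c a9
query mem[0x02]=0xbe, mem[0x0c]=0xdb, mem[0x01]=0x5f, mem[0x16]=0xbe, mem[0x22]=0x41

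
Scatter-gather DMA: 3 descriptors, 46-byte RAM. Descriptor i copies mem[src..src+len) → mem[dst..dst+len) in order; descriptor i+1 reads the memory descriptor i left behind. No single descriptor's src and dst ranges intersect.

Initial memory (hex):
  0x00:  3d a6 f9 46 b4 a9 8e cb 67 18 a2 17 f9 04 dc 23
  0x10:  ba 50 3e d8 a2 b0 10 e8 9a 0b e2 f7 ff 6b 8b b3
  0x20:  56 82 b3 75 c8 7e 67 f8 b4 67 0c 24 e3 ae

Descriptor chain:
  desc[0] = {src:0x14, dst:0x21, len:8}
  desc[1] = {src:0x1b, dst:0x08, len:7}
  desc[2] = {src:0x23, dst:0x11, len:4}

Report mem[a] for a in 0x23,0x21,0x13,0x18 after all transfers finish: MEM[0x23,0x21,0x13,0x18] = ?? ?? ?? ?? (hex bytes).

D0: mem[0x21..0x28] <- [a2 b0 10 e8 9a 0b e2 f7]
D1: mem[0x08..0x0e] <- [f7 ff 6b 8b b3 56 a2]
D2: mem[0x11..0x14] <- [10 e8 9a 0b]
query mem[0x23]=0x10, mem[0x21]=0xa2, mem[0x13]=0x9a, mem[0x18]=0x9a

MEM[0x23,0x21,0x13,0x18] = 10 a2 9a 9a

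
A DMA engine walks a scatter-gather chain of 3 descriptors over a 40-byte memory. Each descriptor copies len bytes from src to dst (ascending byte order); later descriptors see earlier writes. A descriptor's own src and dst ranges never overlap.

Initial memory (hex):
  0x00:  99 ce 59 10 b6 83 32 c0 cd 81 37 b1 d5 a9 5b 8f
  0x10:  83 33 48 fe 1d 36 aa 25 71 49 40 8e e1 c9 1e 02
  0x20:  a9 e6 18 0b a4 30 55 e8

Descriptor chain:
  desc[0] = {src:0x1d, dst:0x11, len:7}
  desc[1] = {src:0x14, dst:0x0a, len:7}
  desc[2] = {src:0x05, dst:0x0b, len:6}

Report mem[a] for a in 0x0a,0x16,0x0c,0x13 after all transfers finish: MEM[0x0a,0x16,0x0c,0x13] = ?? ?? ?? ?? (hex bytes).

MEM[0x0a,0x16,0x0c,0x13] = a9 18 32 02

  after D0: wrote 7B at 0x11 = c91e02a9e6180b
  after D1: wrote 7B at 0x0a = a9e6180b714940
  after D2: wrote 6B at 0x0b = 8332c0cd81a9
query mem[0x0a]=0xa9, mem[0x16]=0x18, mem[0x0c]=0x32, mem[0x13]=0x02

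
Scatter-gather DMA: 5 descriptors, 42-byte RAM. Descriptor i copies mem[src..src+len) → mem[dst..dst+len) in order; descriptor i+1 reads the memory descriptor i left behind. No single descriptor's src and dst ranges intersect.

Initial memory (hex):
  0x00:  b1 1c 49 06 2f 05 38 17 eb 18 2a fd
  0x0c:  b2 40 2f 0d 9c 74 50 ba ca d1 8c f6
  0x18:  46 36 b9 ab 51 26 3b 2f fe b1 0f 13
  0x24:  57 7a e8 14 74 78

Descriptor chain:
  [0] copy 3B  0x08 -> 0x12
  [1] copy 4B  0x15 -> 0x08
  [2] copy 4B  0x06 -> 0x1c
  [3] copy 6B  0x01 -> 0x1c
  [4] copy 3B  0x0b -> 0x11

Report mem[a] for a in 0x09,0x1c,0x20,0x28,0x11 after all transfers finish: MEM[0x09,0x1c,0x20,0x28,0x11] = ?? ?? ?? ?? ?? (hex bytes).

MEM[0x09,0x1c,0x20,0x28,0x11] = 8c 1c 05 74 46

[0] 0x08->0x12 len=3 : eb 18 2a
[1] 0x15->0x08 len=4 : d1 8c f6 46
[2] 0x06->0x1c len=4 : 38 17 d1 8c
[3] 0x01->0x1c len=6 : 1c 49 06 2f 05 38
[4] 0x0b->0x11 len=3 : 46 b2 40
query mem[0x09]=0x8c, mem[0x1c]=0x1c, mem[0x20]=0x05, mem[0x28]=0x74, mem[0x11]=0x46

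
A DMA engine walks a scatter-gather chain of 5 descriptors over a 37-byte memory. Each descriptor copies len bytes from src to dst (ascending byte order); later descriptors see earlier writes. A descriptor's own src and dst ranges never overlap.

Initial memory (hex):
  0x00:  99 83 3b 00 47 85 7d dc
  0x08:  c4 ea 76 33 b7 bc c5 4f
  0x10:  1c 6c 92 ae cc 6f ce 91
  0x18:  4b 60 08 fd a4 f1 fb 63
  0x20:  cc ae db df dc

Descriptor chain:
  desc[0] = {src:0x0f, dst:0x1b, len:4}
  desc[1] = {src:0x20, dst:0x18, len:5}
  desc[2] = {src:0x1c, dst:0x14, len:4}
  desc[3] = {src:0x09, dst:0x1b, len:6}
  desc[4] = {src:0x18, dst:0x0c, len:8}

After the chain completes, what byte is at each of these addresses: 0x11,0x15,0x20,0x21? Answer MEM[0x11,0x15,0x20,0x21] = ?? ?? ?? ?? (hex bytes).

#0 dst[0x1b+4] := {0x4f,0x1c,0x6c,0x92}
#1 dst[0x18+5] := {0xcc,0xae,0xdb,0xdf,0xdc}
#2 dst[0x14+4] := {0xdc,0x6c,0x92,0x63}
#3 dst[0x1b+6] := {0xea,0x76,0x33,0xb7,0xbc,0xc5}
#4 dst[0x0c+8] := {0xcc,0xae,0xdb,0xea,0x76,0x33,0xb7,0xbc}
query mem[0x11]=0x33, mem[0x15]=0x6c, mem[0x20]=0xc5, mem[0x21]=0xae

MEM[0x11,0x15,0x20,0x21] = 33 6c c5 ae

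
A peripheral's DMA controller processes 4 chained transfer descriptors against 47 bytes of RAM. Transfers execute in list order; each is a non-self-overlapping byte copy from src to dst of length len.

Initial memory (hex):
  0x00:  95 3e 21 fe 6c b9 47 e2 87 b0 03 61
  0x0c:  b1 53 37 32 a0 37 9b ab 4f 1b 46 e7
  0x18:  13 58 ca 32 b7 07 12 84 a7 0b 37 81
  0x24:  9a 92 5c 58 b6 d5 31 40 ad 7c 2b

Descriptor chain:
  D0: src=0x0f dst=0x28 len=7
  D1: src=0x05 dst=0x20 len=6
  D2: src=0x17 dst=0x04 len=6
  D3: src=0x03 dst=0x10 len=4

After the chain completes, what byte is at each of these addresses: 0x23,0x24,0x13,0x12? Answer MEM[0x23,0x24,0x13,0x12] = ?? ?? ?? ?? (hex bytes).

#0 dst[0x28+7] := {0x32,0xa0,0x37,0x9b,0xab,0x4f,0x1b}
#1 dst[0x20+6] := {0xb9,0x47,0xe2,0x87,0xb0,0x03}
#2 dst[0x04+6] := {0xe7,0x13,0x58,0xca,0x32,0xb7}
#3 dst[0x10+4] := {0xfe,0xe7,0x13,0x58}
query mem[0x23]=0x87, mem[0x24]=0xb0, mem[0x13]=0x58, mem[0x12]=0x13

MEM[0x23,0x24,0x13,0x12] = 87 b0 58 13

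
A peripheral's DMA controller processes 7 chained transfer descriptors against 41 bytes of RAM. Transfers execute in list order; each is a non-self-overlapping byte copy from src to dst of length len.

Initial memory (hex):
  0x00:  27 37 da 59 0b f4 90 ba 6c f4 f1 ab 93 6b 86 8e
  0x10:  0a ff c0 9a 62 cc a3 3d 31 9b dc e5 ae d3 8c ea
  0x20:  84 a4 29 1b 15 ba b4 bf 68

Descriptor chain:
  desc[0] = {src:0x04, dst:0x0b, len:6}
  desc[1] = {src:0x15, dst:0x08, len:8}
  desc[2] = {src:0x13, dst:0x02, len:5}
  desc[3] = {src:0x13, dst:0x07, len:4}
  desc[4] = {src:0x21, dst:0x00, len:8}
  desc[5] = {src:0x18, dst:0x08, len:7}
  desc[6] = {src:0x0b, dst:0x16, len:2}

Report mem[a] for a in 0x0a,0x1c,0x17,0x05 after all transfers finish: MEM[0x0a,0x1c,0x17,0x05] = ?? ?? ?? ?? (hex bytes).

MEM[0x0a,0x1c,0x17,0x05] = dc ae ae b4

D0: mem[0x0b..0x10] <- [0b f4 90 ba 6c f4]
D1: mem[0x08..0x0f] <- [cc a3 3d 31 9b dc e5 ae]
D2: mem[0x02..0x06] <- [9a 62 cc a3 3d]
D3: mem[0x07..0x0a] <- [9a 62 cc a3]
D4: mem[0x00..0x07] <- [a4 29 1b 15 ba b4 bf 68]
D5: mem[0x08..0x0e] <- [31 9b dc e5 ae d3 8c]
D6: mem[0x16..0x17] <- [e5 ae]
query mem[0x0a]=0xdc, mem[0x1c]=0xae, mem[0x17]=0xae, mem[0x05]=0xb4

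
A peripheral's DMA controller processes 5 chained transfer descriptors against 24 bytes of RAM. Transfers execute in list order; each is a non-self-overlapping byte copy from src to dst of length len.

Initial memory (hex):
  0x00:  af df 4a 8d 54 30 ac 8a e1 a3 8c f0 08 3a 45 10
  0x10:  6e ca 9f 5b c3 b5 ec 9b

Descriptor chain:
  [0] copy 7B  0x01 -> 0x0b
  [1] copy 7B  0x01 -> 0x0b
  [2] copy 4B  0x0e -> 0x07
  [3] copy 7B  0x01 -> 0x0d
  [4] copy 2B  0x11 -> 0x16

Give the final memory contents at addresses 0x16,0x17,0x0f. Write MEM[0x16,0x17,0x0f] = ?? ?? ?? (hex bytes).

D0: mem[0x0b..0x11] <- [df 4a 8d 54 30 ac 8a]
D1: mem[0x0b..0x11] <- [df 4a 8d 54 30 ac 8a]
D2: mem[0x07..0x0a] <- [54 30 ac 8a]
D3: mem[0x0d..0x13] <- [df 4a 8d 54 30 ac 54]
D4: mem[0x16..0x17] <- [30 ac]
query mem[0x16]=0x30, mem[0x17]=0xac, mem[0x0f]=0x8d

MEM[0x16,0x17,0x0f] = 30 ac 8d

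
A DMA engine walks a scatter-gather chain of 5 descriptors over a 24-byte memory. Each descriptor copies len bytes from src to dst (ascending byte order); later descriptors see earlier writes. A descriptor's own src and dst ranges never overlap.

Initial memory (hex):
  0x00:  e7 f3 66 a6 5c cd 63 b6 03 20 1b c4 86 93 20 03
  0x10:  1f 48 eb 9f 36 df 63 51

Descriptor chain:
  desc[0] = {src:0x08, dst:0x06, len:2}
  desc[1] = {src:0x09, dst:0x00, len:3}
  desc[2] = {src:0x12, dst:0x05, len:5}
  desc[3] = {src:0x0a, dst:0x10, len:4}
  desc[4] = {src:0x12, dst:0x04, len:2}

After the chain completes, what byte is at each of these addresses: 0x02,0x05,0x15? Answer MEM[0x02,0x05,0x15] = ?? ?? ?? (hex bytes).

MEM[0x02,0x05,0x15] = c4 93 df

[0] 0x08->0x06 len=2 : 03 20
[1] 0x09->0x00 len=3 : 20 1b c4
[2] 0x12->0x05 len=5 : eb 9f 36 df 63
[3] 0x0a->0x10 len=4 : 1b c4 86 93
[4] 0x12->0x04 len=2 : 86 93
query mem[0x02]=0xc4, mem[0x05]=0x93, mem[0x15]=0xdf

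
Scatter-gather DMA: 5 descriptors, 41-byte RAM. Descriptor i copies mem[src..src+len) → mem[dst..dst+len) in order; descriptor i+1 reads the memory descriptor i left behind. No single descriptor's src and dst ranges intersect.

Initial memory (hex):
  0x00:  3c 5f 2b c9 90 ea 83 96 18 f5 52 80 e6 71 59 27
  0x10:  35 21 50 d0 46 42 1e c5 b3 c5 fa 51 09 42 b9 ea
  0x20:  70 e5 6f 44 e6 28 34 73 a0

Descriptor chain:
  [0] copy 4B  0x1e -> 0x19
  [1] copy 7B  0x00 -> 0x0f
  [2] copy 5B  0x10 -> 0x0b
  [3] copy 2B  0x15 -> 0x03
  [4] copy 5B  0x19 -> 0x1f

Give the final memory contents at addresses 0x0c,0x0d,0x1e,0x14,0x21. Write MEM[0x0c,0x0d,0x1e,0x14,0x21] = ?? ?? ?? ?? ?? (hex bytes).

MEM[0x0c,0x0d,0x1e,0x14,0x21] = 2b c9 b9 ea 70

D0: mem[0x19..0x1c] <- [b9 ea 70 e5]
D1: mem[0x0f..0x15] <- [3c 5f 2b c9 90 ea 83]
D2: mem[0x0b..0x0f] <- [5f 2b c9 90 ea]
D3: mem[0x03..0x04] <- [83 1e]
D4: mem[0x1f..0x23] <- [b9 ea 70 e5 42]
query mem[0x0c]=0x2b, mem[0x0d]=0xc9, mem[0x1e]=0xb9, mem[0x14]=0xea, mem[0x21]=0x70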